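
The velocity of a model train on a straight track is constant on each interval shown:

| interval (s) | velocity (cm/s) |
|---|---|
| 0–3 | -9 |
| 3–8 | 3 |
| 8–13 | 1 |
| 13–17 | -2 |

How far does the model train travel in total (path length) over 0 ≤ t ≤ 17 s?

55 cm

Distance (not displacement) is the total path length: add the absolute areas under v-t.
0–3 s: |-9| × 3 = 27 cm
3–8 s: |3| × 5 = 15 cm
8–13 s: |1| × 5 = 5 cm
13–17 s: |-2| × 4 = 8 cm
Total distance = 55 cm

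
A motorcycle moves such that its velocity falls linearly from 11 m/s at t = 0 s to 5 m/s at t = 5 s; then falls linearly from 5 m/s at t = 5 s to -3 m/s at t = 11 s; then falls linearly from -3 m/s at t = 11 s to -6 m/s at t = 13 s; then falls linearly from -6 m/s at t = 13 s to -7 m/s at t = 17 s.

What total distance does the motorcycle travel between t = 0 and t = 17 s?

87.75 m

Distance (not displacement) is the total path length: add the absolute areas under v-t.
0–5 s: |½(11 + 5)(5)| = 40 m
5–11 s: v = 0 at t = 8.75 s; triangle areas 9.375 + 3.375 = 12.75 m
11–13 s: |½(-3 + -6)(2)| = 9 m
13–17 s: |½(-6 + -7)(4)| = 26 m
Total distance = 87.75 m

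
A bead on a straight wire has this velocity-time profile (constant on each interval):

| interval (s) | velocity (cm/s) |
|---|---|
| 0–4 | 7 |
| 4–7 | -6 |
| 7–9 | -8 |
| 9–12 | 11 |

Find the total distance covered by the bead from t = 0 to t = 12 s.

95 cm

Total distance travelled is ∫|v| dt — sum the magnitudes of each area piece.
0–4 s: |7| × 4 = 28 cm
4–7 s: |-6| × 3 = 18 cm
7–9 s: |-8| × 2 = 16 cm
9–12 s: |11| × 3 = 33 cm
Total distance = 95 cm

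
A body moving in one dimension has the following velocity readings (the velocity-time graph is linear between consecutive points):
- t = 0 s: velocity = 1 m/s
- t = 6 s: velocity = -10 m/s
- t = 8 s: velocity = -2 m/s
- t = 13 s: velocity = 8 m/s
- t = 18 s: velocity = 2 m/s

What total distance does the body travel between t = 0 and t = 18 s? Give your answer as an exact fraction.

897/11 m

Total distance travelled is ∫|v| dt — sum the magnitudes of each area piece.
0–6 s: v = 0 at t = 6/11 s; triangle areas 3/11 + 300/11 = 303/11 m
6–8 s: |½(-10 + -2)(2)| = 12 m
8–13 s: v = 0 at t = 9 s; triangle areas 1 + 16 = 17 m
13–18 s: |½(8 + 2)(5)| = 25 m
Total distance = 897/11 m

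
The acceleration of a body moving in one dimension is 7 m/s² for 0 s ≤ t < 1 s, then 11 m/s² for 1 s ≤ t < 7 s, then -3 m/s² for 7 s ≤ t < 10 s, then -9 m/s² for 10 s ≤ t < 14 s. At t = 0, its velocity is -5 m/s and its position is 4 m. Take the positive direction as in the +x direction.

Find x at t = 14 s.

567 m

On each constant-a segment, Δv = aΔt and Δx = v₀Δt + ½aΔt²; chain segment to segment.
0–1 s: v starts -5 m/s; Δx = -5·1 + ½·7·1² = -1.5 m; v ends 2 m/s.
1–7 s: v starts 2 m/s; Δx = 2·6 + ½·11·6² = 210 m; v ends 68 m/s.
7–10 s: v starts 68 m/s; Δx = 68·3 + ½·-3·3² = 190.5 m; v ends 59 m/s.
10–14 s: v starts 59 m/s; Δx = 59·4 + ½·-9·4² = 164 m; v ends 23 m/s.
x(14) = 4 + Σ Δx = 567 m.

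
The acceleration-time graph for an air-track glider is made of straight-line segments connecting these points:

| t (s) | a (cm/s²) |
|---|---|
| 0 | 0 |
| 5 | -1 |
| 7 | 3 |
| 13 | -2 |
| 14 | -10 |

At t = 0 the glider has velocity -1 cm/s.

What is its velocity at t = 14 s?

-4.5 cm/s

Δv equals the area under the a-t graph; then v = v₀ + Δv.
0–5 s: ½(0 + -1)(5) = -2.5 cm/s
5–7 s: ½(-1 + 3)(2) = 2 cm/s
7–13 s: ½(3 + -2)(6) = 3 cm/s
13–14 s: ½(-2 + -10)(1) = -6 cm/s
Δv = -3.5 cm/s, so v(14) = -1 + (-3.5) = -4.5 cm/s.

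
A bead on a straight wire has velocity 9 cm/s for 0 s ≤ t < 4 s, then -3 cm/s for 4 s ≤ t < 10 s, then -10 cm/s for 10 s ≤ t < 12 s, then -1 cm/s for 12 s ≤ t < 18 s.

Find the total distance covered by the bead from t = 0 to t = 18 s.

80 cm

Total distance travelled is ∫|v| dt — sum the magnitudes of each area piece.
0–4 s: |9| × 4 = 36 cm
4–10 s: |-3| × 6 = 18 cm
10–12 s: |-10| × 2 = 20 cm
12–18 s: |-1| × 6 = 6 cm
Total distance = 80 cm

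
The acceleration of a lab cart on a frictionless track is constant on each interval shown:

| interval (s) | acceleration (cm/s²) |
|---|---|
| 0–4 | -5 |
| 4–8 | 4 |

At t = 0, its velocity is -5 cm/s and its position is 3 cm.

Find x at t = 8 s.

On each constant-a segment, Δv = aΔt and Δx = v₀Δt + ½aΔt²; chain segment to segment.
0–4 s: v starts -5 cm/s; Δx = -5·4 + ½·-5·4² = -60 cm; v ends -25 cm/s.
4–8 s: v starts -25 cm/s; Δx = -25·4 + ½·4·4² = -68 cm; v ends -9 cm/s.
x(8) = 3 + Σ Δx = -125 cm.

-125 cm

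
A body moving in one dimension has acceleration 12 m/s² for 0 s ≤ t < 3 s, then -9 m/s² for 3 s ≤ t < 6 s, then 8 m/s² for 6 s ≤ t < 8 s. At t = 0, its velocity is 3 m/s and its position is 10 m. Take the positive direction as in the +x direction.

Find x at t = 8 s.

On each constant-a segment, Δv = aΔt and Δx = v₀Δt + ½aΔt²; chain segment to segment.
0–3 s: v starts 3 m/s; Δx = 3·3 + ½·12·3² = 63 m; v ends 39 m/s.
3–6 s: v starts 39 m/s; Δx = 39·3 + ½·-9·3² = 76.5 m; v ends 12 m/s.
6–8 s: v starts 12 m/s; Δx = 12·2 + ½·8·2² = 40 m; v ends 28 m/s.
x(8) = 10 + Σ Δx = 189.5 m.

189.5 m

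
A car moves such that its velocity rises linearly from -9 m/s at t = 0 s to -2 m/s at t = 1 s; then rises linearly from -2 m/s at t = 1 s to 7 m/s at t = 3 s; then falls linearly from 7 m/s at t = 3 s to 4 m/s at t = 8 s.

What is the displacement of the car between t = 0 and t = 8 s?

Net displacement equals the area under the velocity-time graph (areas below the axis count negative).
0–1 s: ½(-9 + -2)(1) = -5.5 m
1–3 s: ½(-2 + 7)(2) = 5 m
3–8 s: ½(7 + 4)(5) = 27.5 m
Net displacement = 27 m

27 m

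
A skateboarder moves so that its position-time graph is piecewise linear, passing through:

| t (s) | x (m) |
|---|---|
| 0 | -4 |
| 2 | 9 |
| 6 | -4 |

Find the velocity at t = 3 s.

-3.25 m/s

Velocity is the slope of the x-t graph on 2–6 s: (-4 − 9)/(6 − 2) = -3.25 m/s.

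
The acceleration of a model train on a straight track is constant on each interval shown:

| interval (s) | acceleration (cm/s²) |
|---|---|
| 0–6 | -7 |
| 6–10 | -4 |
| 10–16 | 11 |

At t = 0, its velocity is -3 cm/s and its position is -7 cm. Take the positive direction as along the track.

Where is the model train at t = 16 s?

On each constant-a segment, Δv = aΔt and Δx = v₀Δt + ½aΔt²; chain segment to segment.
0–6 s: v starts -3 cm/s; Δx = -3·6 + ½·-7·6² = -144 cm; v ends -45 cm/s.
6–10 s: v starts -45 cm/s; Δx = -45·4 + ½·-4·4² = -212 cm; v ends -61 cm/s.
10–16 s: v starts -61 cm/s; Δx = -61·6 + ½·11·6² = -168 cm; v ends 5 cm/s.
x(16) = -7 + Σ Δx = -531 cm.

-531 cm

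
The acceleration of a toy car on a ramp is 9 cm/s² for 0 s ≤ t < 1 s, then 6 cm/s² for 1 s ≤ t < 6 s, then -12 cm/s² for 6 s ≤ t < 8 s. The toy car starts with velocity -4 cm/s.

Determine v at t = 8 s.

Δv equals the area under the a-t graph; then v = v₀ + Δv.
0–1 s: 9 × 1 = 9 cm/s
1–6 s: 6 × 5 = 30 cm/s
6–8 s: -12 × 2 = -24 cm/s
Δv = 15 cm/s, so v(8) = -4 + (15) = 11 cm/s.

11 cm/s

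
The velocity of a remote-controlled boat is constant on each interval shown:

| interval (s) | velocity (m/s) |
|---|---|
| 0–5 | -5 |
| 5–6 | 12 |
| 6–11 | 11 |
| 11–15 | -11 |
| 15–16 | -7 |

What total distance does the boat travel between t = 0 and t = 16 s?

Total distance travelled is ∫|v| dt — sum the magnitudes of each area piece.
0–5 s: |-5| × 5 = 25 m
5–6 s: |12| × 1 = 12 m
6–11 s: |11| × 5 = 55 m
11–15 s: |-11| × 4 = 44 m
15–16 s: |-7| × 1 = 7 m
Total distance = 143 m

143 m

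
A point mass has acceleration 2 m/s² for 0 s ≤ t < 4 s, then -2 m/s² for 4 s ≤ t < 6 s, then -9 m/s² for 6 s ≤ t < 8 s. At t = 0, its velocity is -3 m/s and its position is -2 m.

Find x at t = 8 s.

On each constant-a segment, Δv = aΔt and Δx = v₀Δt + ½aΔt²; chain segment to segment.
0–4 s: v starts -3 m/s; Δx = -3·4 + ½·2·4² = 4 m; v ends 5 m/s.
4–6 s: v starts 5 m/s; Δx = 5·2 + ½·-2·2² = 6 m; v ends 1 m/s.
6–8 s: v starts 1 m/s; Δx = 1·2 + ½·-9·2² = -16 m; v ends -17 m/s.
x(8) = -2 + Σ Δx = -8 m.

-8 m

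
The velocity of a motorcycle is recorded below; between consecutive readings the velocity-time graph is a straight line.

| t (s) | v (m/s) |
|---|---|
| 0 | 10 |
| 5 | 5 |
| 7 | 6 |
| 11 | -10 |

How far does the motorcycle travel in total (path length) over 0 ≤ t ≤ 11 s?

Distance (not displacement) is the total path length: add the absolute areas under v-t.
0–5 s: |½(10 + 5)(5)| = 37.5 m
5–7 s: |½(5 + 6)(2)| = 11 m
7–11 s: v = 0 at t = 8.5 s; triangle areas 4.5 + 12.5 = 17 m
Total distance = 65.5 m

65.5 m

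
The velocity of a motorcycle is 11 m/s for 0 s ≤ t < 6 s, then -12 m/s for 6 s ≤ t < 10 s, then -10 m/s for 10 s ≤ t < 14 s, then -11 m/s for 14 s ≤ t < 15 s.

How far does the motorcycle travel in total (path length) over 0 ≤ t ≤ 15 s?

Total distance travelled is ∫|v| dt — sum the magnitudes of each area piece.
0–6 s: |11| × 6 = 66 m
6–10 s: |-12| × 4 = 48 m
10–14 s: |-10| × 4 = 40 m
14–15 s: |-11| × 1 = 11 m
Total distance = 165 m

165 m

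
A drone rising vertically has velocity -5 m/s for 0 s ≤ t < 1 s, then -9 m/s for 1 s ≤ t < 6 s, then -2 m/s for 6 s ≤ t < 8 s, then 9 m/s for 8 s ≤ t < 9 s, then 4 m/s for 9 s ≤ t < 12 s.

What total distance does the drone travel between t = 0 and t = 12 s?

Total distance travelled is ∫|v| dt — sum the magnitudes of each area piece.
0–1 s: |-5| × 1 = 5 m
1–6 s: |-9| × 5 = 45 m
6–8 s: |-2| × 2 = 4 m
8–9 s: |9| × 1 = 9 m
9–12 s: |4| × 3 = 12 m
Total distance = 75 m

75 m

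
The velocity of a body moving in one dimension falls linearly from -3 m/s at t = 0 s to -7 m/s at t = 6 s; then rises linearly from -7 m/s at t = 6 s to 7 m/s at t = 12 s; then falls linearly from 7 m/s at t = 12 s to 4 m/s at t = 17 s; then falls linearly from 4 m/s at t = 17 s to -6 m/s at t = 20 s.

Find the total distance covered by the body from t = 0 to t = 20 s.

Total distance travelled is ∫|v| dt — sum the magnitudes of each area piece.
0–6 s: |½(-3 + -7)(6)| = 30 m
6–12 s: v = 0 at t = 9 s; triangle areas 10.5 + 10.5 = 21 m
12–17 s: |½(7 + 4)(5)| = 27.5 m
17–20 s: v = 0 at t = 18.2 s; triangle areas 2.4 + 5.4 = 7.8 m
Total distance = 86.3 m

86.3 m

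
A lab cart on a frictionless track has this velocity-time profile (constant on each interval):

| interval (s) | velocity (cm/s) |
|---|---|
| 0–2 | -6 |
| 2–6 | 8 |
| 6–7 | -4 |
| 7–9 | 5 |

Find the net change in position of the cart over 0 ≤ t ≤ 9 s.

Displacement is the signed area under the v-t curve.
0–2 s: -6 × 2 = -12 cm
2–6 s: 8 × 4 = 32 cm
6–7 s: -4 × 1 = -4 cm
7–9 s: 5 × 2 = 10 cm
Net displacement = 26 cm

26 cm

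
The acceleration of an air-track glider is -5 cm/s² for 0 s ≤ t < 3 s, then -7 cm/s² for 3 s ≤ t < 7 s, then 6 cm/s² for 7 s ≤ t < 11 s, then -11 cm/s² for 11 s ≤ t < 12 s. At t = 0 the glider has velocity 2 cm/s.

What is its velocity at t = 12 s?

Δv equals the area under the a-t graph; then v = v₀ + Δv.
0–3 s: -5 × 3 = -15 cm/s
3–7 s: -7 × 4 = -28 cm/s
7–11 s: 6 × 4 = 24 cm/s
11–12 s: -11 × 1 = -11 cm/s
Δv = -30 cm/s, so v(12) = 2 + (-30) = -28 cm/s.

-28 cm/s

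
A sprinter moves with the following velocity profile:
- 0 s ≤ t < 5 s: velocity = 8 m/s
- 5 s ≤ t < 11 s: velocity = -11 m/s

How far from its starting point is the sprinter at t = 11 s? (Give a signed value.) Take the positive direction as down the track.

-26 m

Displacement is the signed area under the v-t curve.
0–5 s: 8 × 5 = 40 m
5–11 s: -11 × 6 = -66 m
Net displacement = -26 m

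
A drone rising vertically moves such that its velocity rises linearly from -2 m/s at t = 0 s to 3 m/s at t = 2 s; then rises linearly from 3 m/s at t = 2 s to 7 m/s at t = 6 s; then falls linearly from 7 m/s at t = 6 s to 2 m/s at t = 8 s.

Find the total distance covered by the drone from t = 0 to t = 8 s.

31.6 m

Total distance travelled is ∫|v| dt — sum the magnitudes of each area piece.
0–2 s: v = 0 at t = 0.8 s; triangle areas 0.8 + 1.8 = 2.6 m
2–6 s: |½(3 + 7)(4)| = 20 m
6–8 s: |½(7 + 2)(2)| = 9 m
Total distance = 31.6 m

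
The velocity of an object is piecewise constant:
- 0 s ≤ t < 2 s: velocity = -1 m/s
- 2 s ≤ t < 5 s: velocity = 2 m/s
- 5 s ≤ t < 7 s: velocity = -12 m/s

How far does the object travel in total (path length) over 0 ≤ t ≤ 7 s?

32 m

Total distance travelled is ∫|v| dt — sum the magnitudes of each area piece.
0–2 s: |-1| × 2 = 2 m
2–5 s: |2| × 3 = 6 m
5–7 s: |-12| × 2 = 24 m
Total distance = 32 m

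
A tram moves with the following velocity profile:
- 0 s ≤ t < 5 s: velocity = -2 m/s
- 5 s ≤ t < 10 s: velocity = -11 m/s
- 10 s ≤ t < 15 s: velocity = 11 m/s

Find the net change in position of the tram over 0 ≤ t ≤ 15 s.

-10 m

Net displacement equals the area under the velocity-time graph (areas below the axis count negative).
0–5 s: -2 × 5 = -10 m
5–10 s: -11 × 5 = -55 m
10–15 s: 11 × 5 = 55 m
Net displacement = -10 m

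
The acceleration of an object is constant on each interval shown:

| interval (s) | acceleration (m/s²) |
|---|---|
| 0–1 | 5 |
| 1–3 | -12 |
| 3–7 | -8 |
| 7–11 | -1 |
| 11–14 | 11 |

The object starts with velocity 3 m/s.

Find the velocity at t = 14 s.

-19 m/s

Δv equals the area under the a-t graph; then v = v₀ + Δv.
0–1 s: 5 × 1 = 5 m/s
1–3 s: -12 × 2 = -24 m/s
3–7 s: -8 × 4 = -32 m/s
7–11 s: -1 × 4 = -4 m/s
11–14 s: 11 × 3 = 33 m/s
Δv = -22 m/s, so v(14) = 3 + (-22) = -19 m/s.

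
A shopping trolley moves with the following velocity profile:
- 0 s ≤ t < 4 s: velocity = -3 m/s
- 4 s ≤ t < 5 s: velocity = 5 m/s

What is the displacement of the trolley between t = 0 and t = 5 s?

-7 m

Displacement is the signed area under the v-t curve.
0–4 s: -3 × 4 = -12 m
4–5 s: 5 × 1 = 5 m
Net displacement = -7 m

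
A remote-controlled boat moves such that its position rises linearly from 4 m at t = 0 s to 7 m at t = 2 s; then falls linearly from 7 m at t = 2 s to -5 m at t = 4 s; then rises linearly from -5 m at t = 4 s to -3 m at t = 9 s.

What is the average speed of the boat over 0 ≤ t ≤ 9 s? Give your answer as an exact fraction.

Average speed = (total path length)/(elapsed time); on a piecewise-linear x-t graph the path length is Σ|Δx|.
0–2 s: |Δx| = |7 − 4| = 3 m
2–4 s: |Δx| = |-5 − 7| = 12 m
4–9 s: |Δx| = |-3 − -5| = 2 m
Total path = 17 m; average speed = 17/9 = 17/9 m/s.

17/9 m/s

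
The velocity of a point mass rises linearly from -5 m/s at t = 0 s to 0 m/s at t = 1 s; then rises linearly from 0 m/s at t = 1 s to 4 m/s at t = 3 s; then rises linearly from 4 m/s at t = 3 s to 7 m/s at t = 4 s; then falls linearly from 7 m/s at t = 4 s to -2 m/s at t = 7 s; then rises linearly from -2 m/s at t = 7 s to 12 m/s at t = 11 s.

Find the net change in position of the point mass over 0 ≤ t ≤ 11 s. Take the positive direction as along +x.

Net displacement equals the area under the velocity-time graph (areas below the axis count negative).
0–1 s: ½(-5 + 0)(1) = -2.5 m
1–3 s: ½(0 + 4)(2) = 4 m
3–4 s: ½(4 + 7)(1) = 5.5 m
4–7 s: ½(7 + -2)(3) = 7.5 m
7–11 s: ½(-2 + 12)(4) = 20 m
Net displacement = 34.5 m

34.5 m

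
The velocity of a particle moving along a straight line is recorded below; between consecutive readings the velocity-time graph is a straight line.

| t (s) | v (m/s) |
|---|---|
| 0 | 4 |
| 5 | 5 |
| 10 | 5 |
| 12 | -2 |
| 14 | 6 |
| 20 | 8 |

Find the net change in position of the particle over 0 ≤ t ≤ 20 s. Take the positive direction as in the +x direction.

96.5 m

Displacement is the signed area under the v-t curve.
0–5 s: ½(4 + 5)(5) = 22.5 m
5–10 s: 5 × 5 = 25 m
10–12 s: ½(5 + -2)(2) = 3 m
12–14 s: ½(-2 + 6)(2) = 4 m
14–20 s: ½(6 + 8)(6) = 42 m
Net displacement = 96.5 m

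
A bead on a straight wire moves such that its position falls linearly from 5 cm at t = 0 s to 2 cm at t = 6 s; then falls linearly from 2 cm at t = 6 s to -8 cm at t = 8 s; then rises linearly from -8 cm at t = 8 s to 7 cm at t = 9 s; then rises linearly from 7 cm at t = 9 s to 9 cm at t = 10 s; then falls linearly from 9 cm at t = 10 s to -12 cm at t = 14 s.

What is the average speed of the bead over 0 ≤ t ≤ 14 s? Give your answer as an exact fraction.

51/14 cm/s

Average speed = (total path length)/(elapsed time); on a piecewise-linear x-t graph the path length is Σ|Δx|.
0–6 s: |Δx| = |2 − 5| = 3 cm
6–8 s: |Δx| = |-8 − 2| = 10 cm
8–9 s: |Δx| = |7 − -8| = 15 cm
9–10 s: |Δx| = |9 − 7| = 2 cm
10–14 s: |Δx| = |-12 − 9| = 21 cm
Total path = 51 cm; average speed = 51/14 = 51/14 cm/s.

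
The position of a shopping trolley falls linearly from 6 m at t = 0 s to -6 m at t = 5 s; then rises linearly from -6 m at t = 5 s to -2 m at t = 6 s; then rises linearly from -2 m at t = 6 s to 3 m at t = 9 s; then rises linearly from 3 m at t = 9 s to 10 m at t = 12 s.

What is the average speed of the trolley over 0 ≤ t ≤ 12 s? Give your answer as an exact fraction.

Average speed = (total path length)/(elapsed time); on a piecewise-linear x-t graph the path length is Σ|Δx|.
0–5 s: |Δx| = |-6 − 6| = 12 m
5–6 s: |Δx| = |-2 − -6| = 4 m
6–9 s: |Δx| = |3 − -2| = 5 m
9–12 s: |Δx| = |10 − 3| = 7 m
Total path = 28 m; average speed = 28/12 = 7/3 m/s.

7/3 m/s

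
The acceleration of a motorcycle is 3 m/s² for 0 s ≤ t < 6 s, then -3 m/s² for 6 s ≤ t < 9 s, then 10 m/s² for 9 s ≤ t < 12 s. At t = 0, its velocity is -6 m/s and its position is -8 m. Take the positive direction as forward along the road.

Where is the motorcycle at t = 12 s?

86.5 m

On each constant-a segment, Δv = aΔt and Δx = v₀Δt + ½aΔt²; chain segment to segment.
0–6 s: v starts -6 m/s; Δx = -6·6 + ½·3·6² = 18 m; v ends 12 m/s.
6–9 s: v starts 12 m/s; Δx = 12·3 + ½·-3·3² = 22.5 m; v ends 3 m/s.
9–12 s: v starts 3 m/s; Δx = 3·3 + ½·10·3² = 54 m; v ends 33 m/s.
x(12) = -8 + Σ Δx = 86.5 m.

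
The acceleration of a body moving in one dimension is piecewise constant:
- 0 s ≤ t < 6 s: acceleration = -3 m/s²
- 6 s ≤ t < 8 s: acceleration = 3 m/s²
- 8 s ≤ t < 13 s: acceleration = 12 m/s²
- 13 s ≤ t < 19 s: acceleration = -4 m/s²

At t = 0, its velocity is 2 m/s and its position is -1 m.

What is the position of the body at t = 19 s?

On each constant-a segment, Δv = aΔt and Δx = v₀Δt + ½aΔt²; chain segment to segment.
0–6 s: v starts 2 m/s; Δx = 2·6 + ½·-3·6² = -42 m; v ends -16 m/s.
6–8 s: v starts -16 m/s; Δx = -16·2 + ½·3·2² = -26 m; v ends -10 m/s.
8–13 s: v starts -10 m/s; Δx = -10·5 + ½·12·5² = 100 m; v ends 50 m/s.
13–19 s: v starts 50 m/s; Δx = 50·6 + ½·-4·6² = 228 m; v ends 26 m/s.
x(19) = -1 + Σ Δx = 259 m.

259 m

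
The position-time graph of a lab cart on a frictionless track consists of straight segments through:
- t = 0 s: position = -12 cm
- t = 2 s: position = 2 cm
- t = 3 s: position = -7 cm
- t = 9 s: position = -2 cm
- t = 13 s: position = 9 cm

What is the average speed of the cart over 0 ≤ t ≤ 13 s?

3 cm/s

Average speed = (total path length)/(elapsed time); on a piecewise-linear x-t graph the path length is Σ|Δx|.
0–2 s: |Δx| = |2 − -12| = 14 cm
2–3 s: |Δx| = |-7 − 2| = 9 cm
3–9 s: |Δx| = |-2 − -7| = 5 cm
9–13 s: |Δx| = |9 − -2| = 11 cm
Total path = 39 cm; average speed = 39/13 = 3 cm/s.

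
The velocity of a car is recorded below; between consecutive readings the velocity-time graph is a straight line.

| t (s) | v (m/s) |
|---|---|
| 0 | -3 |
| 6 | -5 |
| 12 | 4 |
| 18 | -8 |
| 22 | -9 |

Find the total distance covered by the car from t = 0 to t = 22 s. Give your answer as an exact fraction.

275/3 m

Total distance travelled is ∫|v| dt — sum the magnitudes of each area piece.
0–6 s: |½(-3 + -5)(6)| = 24 m
6–12 s: v = 0 at t = 28/3 s; triangle areas 25/3 + 16/3 = 41/3 m
12–18 s: v = 0 at t = 14 s; triangle areas 4 + 16 = 20 m
18–22 s: |½(-8 + -9)(4)| = 34 m
Total distance = 275/3 m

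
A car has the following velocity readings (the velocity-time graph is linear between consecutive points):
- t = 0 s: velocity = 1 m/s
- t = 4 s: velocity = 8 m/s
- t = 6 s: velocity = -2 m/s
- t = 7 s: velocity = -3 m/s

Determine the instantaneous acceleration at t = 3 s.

Acceleration is the slope of the v-t graph on 0–4 s: (8 − 1)/(4 − 0) = 1.75 m/s².

1.75 m/s²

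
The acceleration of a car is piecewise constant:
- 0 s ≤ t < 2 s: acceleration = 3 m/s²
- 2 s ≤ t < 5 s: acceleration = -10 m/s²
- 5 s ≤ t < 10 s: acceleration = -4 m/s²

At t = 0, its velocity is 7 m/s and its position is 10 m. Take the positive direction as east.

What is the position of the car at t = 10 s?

-111 m

On each constant-a segment, Δv = aΔt and Δx = v₀Δt + ½aΔt²; chain segment to segment.
0–2 s: v starts 7 m/s; Δx = 7·2 + ½·3·2² = 20 m; v ends 13 m/s.
2–5 s: v starts 13 m/s; Δx = 13·3 + ½·-10·3² = -6 m; v ends -17 m/s.
5–10 s: v starts -17 m/s; Δx = -17·5 + ½·-4·5² = -135 m; v ends -37 m/s.
x(10) = 10 + Σ Δx = -111 m.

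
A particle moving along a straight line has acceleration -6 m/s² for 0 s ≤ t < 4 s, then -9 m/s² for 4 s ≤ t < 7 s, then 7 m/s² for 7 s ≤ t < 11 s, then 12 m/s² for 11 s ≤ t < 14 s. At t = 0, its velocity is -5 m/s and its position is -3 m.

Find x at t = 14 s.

-396.5 m

On each constant-a segment, Δv = aΔt and Δx = v₀Δt + ½aΔt²; chain segment to segment.
0–4 s: v starts -5 m/s; Δx = -5·4 + ½·-6·4² = -68 m; v ends -29 m/s.
4–7 s: v starts -29 m/s; Δx = -29·3 + ½·-9·3² = -127.5 m; v ends -56 m/s.
7–11 s: v starts -56 m/s; Δx = -56·4 + ½·7·4² = -168 m; v ends -28 m/s.
11–14 s: v starts -28 m/s; Δx = -28·3 + ½·12·3² = -30 m; v ends 8 m/s.
x(14) = -3 + Σ Δx = -396.5 m.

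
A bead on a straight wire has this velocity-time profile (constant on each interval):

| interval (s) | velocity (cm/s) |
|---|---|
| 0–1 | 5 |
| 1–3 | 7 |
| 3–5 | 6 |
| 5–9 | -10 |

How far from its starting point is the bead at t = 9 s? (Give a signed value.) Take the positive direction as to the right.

-9 cm

Net displacement equals the area under the velocity-time graph (areas below the axis count negative).
0–1 s: 5 × 1 = 5 cm
1–3 s: 7 × 2 = 14 cm
3–5 s: 6 × 2 = 12 cm
5–9 s: -10 × 4 = -40 cm
Net displacement = -9 cm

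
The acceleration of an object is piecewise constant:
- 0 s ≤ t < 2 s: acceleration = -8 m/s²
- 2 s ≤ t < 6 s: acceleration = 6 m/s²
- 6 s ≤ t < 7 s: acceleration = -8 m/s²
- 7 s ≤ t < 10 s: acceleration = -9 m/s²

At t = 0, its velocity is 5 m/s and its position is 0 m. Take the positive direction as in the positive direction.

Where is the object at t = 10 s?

-18.5 m

On each constant-a segment, Δv = aΔt and Δx = v₀Δt + ½aΔt²; chain segment to segment.
0–2 s: v starts 5 m/s; Δx = 5·2 + ½·-8·2² = -6 m; v ends -11 m/s.
2–6 s: v starts -11 m/s; Δx = -11·4 + ½·6·4² = 4 m; v ends 13 m/s.
6–7 s: v starts 13 m/s; Δx = 13·1 + ½·-8·1² = 9 m; v ends 5 m/s.
7–10 s: v starts 5 m/s; Δx = 5·3 + ½·-9·3² = -25.5 m; v ends -22 m/s.
x(10) = 0 + Σ Δx = -18.5 m.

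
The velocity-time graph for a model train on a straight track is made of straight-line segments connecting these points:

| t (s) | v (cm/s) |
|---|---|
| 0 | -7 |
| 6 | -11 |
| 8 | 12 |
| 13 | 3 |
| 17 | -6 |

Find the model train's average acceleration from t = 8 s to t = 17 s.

Average acceleration = Δv/Δt = (-6 − 12)/(17 − 8) = -2 cm/s².

-2 cm/s²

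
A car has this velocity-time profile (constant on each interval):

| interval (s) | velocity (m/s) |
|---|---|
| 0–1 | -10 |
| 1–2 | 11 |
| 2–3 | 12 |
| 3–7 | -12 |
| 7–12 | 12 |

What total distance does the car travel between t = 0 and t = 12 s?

Total distance travelled is ∫|v| dt — sum the magnitudes of each area piece.
0–1 s: |-10| × 1 = 10 m
1–2 s: |11| × 1 = 11 m
2–3 s: |12| × 1 = 12 m
3–7 s: |-12| × 4 = 48 m
7–12 s: |12| × 5 = 60 m
Total distance = 141 m

141 m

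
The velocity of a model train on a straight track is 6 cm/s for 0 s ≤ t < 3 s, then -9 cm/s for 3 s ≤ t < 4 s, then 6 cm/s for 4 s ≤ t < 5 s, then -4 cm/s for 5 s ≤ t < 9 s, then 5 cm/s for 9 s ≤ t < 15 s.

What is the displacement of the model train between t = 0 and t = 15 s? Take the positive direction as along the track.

Net displacement equals the area under the velocity-time graph (areas below the axis count negative).
0–3 s: 6 × 3 = 18 cm
3–4 s: -9 × 1 = -9 cm
4–5 s: 6 × 1 = 6 cm
5–9 s: -4 × 4 = -16 cm
9–15 s: 5 × 6 = 30 cm
Net displacement = 29 cm

29 cm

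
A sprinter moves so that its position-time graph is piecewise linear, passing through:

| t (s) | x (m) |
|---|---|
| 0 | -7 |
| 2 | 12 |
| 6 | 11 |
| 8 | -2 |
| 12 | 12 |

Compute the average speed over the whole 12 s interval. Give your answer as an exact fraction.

Average speed = (total path length)/(elapsed time); on a piecewise-linear x-t graph the path length is Σ|Δx|.
0–2 s: |Δx| = |12 − -7| = 19 m
2–6 s: |Δx| = |11 − 12| = 1 m
6–8 s: |Δx| = |-2 − 11| = 13 m
8–12 s: |Δx| = |12 − -2| = 14 m
Total path = 47 m; average speed = 47/12 = 47/12 m/s.

47/12 m/s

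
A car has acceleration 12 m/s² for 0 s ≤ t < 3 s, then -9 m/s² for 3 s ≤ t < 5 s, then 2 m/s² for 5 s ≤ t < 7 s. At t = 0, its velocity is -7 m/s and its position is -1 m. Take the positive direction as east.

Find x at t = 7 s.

On each constant-a segment, Δv = aΔt and Δx = v₀Δt + ½aΔt²; chain segment to segment.
0–3 s: v starts -7 m/s; Δx = -7·3 + ½·12·3² = 33 m; v ends 29 m/s.
3–5 s: v starts 29 m/s; Δx = 29·2 + ½·-9·2² = 40 m; v ends 11 m/s.
5–7 s: v starts 11 m/s; Δx = 11·2 + ½·2·2² = 26 m; v ends 15 m/s.
x(7) = -1 + Σ Δx = 98 m.

98 m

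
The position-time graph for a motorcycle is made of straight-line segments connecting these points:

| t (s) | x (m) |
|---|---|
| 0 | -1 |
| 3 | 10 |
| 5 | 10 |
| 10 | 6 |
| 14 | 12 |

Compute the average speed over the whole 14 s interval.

Average speed = (total path length)/(elapsed time); on a piecewise-linear x-t graph the path length is Σ|Δx|.
0–3 s: |Δx| = |10 − -1| = 11 m
3–5 s: |Δx| = |10 − 10| = 0 m
5–10 s: |Δx| = |6 − 10| = 4 m
10–14 s: |Δx| = |12 − 6| = 6 m
Total path = 21 m; average speed = 21/14 = 1.5 m/s.

1.5 m/s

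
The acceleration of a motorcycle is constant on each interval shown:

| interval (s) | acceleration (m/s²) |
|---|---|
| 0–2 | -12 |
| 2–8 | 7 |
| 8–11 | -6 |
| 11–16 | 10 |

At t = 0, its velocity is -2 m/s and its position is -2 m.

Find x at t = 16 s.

76 m

On each constant-a segment, Δv = aΔt and Δx = v₀Δt + ½aΔt²; chain segment to segment.
0–2 s: v starts -2 m/s; Δx = -2·2 + ½·-12·2² = -28 m; v ends -26 m/s.
2–8 s: v starts -26 m/s; Δx = -26·6 + ½·7·6² = -30 m; v ends 16 m/s.
8–11 s: v starts 16 m/s; Δx = 16·3 + ½·-6·3² = 21 m; v ends -2 m/s.
11–16 s: v starts -2 m/s; Δx = -2·5 + ½·10·5² = 115 m; v ends 48 m/s.
x(16) = -2 + Σ Δx = 76 m.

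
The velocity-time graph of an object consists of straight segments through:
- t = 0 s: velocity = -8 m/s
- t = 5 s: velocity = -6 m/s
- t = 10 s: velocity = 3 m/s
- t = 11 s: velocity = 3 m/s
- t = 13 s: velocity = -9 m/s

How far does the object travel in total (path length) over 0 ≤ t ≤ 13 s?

58 m

Total distance travelled is ∫|v| dt — sum the magnitudes of each area piece.
0–5 s: |½(-8 + -6)(5)| = 35 m
5–10 s: v = 0 at t = 25/3 s; triangle areas 10 + 2.5 = 12.5 m
10–11 s: |3| × 1 = 3 m
11–13 s: v = 0 at t = 11.5 s; triangle areas 0.75 + 6.75 = 7.5 m
Total distance = 58 m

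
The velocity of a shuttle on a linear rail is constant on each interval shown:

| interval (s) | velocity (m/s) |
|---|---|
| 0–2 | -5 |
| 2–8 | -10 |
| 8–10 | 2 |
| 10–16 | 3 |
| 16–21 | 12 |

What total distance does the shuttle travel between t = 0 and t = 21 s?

Distance (not displacement) is the total path length: add the absolute areas under v-t.
0–2 s: |-5| × 2 = 10 m
2–8 s: |-10| × 6 = 60 m
8–10 s: |2| × 2 = 4 m
10–16 s: |3| × 6 = 18 m
16–21 s: |12| × 5 = 60 m
Total distance = 152 m

152 m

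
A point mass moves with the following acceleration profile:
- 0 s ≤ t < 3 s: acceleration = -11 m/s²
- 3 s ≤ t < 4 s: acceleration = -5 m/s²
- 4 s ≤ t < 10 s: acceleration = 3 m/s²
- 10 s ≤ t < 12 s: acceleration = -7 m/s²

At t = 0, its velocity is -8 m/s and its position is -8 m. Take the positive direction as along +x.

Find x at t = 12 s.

-417 m

On each constant-a segment, Δv = aΔt and Δx = v₀Δt + ½aΔt²; chain segment to segment.
0–3 s: v starts -8 m/s; Δx = -8·3 + ½·-11·3² = -73.5 m; v ends -41 m/s.
3–4 s: v starts -41 m/s; Δx = -41·1 + ½·-5·1² = -43.5 m; v ends -46 m/s.
4–10 s: v starts -46 m/s; Δx = -46·6 + ½·3·6² = -222 m; v ends -28 m/s.
10–12 s: v starts -28 m/s; Δx = -28·2 + ½·-7·2² = -70 m; v ends -42 m/s.
x(12) = -8 + Σ Δx = -417 m.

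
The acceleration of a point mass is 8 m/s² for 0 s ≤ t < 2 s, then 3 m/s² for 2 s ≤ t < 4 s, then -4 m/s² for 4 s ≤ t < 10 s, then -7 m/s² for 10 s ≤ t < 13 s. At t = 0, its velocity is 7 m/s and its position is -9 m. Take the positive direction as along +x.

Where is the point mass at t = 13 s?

158.5 m

On each constant-a segment, Δv = aΔt and Δx = v₀Δt + ½aΔt²; chain segment to segment.
0–2 s: v starts 7 m/s; Δx = 7·2 + ½·8·2² = 30 m; v ends 23 m/s.
2–4 s: v starts 23 m/s; Δx = 23·2 + ½·3·2² = 52 m; v ends 29 m/s.
4–10 s: v starts 29 m/s; Δx = 29·6 + ½·-4·6² = 102 m; v ends 5 m/s.
10–13 s: v starts 5 m/s; Δx = 5·3 + ½·-7·3² = -16.5 m; v ends -16 m/s.
x(13) = -9 + Σ Δx = 158.5 m.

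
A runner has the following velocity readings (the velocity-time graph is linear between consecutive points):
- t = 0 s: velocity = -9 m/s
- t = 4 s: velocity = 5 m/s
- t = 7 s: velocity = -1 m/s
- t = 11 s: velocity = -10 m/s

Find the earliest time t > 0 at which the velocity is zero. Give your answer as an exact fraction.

t = 18/7 s

v changes sign on 0–4 s (from -9 to 5); the graph is linear there, so v = 0 at t = 0 + (9)·(4 − 0)/(5 − -9) = 18/7 s.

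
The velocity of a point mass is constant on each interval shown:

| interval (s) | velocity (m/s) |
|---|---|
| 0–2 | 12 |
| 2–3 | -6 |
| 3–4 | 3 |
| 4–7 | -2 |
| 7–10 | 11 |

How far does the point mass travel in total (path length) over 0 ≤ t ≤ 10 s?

Total distance travelled is ∫|v| dt — sum the magnitudes of each area piece.
0–2 s: |12| × 2 = 24 m
2–3 s: |-6| × 1 = 6 m
3–4 s: |3| × 1 = 3 m
4–7 s: |-2| × 3 = 6 m
7–10 s: |11| × 3 = 33 m
Total distance = 72 m

72 m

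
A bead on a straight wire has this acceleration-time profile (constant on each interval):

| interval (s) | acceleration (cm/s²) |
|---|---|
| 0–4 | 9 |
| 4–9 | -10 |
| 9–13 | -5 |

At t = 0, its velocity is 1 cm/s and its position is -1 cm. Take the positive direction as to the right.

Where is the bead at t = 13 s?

43 cm

On each constant-a segment, Δv = aΔt and Δx = v₀Δt + ½aΔt²; chain segment to segment.
0–4 s: v starts 1 cm/s; Δx = 1·4 + ½·9·4² = 76 cm; v ends 37 cm/s.
4–9 s: v starts 37 cm/s; Δx = 37·5 + ½·-10·5² = 60 cm; v ends -13 cm/s.
9–13 s: v starts -13 cm/s; Δx = -13·4 + ½·-5·4² = -92 cm; v ends -33 cm/s.
x(13) = -1 + Σ Δx = 43 cm.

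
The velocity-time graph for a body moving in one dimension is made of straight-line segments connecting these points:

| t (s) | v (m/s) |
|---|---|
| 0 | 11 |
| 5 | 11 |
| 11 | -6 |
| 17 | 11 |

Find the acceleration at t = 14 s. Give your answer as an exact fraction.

17/6 m/s²

Acceleration is the slope of the v-t graph on 11–17 s: (11 − -6)/(17 − 11) = 17/6 m/s².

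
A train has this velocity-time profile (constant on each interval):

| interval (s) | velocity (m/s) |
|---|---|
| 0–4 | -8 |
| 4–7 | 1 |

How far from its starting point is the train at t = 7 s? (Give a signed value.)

-29 m

Net displacement equals the area under the velocity-time graph (areas below the axis count negative).
0–4 s: -8 × 4 = -32 m
4–7 s: 1 × 3 = 3 m
Net displacement = -29 m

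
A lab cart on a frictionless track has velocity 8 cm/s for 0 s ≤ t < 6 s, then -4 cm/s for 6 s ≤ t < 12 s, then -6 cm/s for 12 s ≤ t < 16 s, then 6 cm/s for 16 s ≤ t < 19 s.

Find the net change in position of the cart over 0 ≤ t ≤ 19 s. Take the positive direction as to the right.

Net displacement equals the area under the velocity-time graph (areas below the axis count negative).
0–6 s: 8 × 6 = 48 cm
6–12 s: -4 × 6 = -24 cm
12–16 s: -6 × 4 = -24 cm
16–19 s: 6 × 3 = 18 cm
Net displacement = 18 cm

18 cm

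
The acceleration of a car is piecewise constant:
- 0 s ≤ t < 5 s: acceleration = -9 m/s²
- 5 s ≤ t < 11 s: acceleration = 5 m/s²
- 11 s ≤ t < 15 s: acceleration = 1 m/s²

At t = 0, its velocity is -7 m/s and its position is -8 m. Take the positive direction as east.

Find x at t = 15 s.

On each constant-a segment, Δv = aΔt and Δx = v₀Δt + ½aΔt²; chain segment to segment.
0–5 s: v starts -7 m/s; Δx = -7·5 + ½·-9·5² = -147.5 m; v ends -52 m/s.
5–11 s: v starts -52 m/s; Δx = -52·6 + ½·5·6² = -222 m; v ends -22 m/s.
11–15 s: v starts -22 m/s; Δx = -22·4 + ½·1·4² = -80 m; v ends -18 m/s.
x(15) = -8 + Σ Δx = -457.5 m.

-457.5 m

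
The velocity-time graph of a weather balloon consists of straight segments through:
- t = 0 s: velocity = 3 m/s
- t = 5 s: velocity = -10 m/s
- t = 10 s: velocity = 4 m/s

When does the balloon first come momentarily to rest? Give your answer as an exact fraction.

v changes sign on 0–5 s (from 3 to -10); the graph is linear there, so v = 0 at t = 0 + (-3)·(5 − 0)/(-10 − 3) = 15/13 s.

t = 15/13 s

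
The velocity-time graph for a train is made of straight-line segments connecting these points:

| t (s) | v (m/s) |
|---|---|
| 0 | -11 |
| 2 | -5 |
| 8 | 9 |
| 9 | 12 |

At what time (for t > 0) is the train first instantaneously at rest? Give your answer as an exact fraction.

t = 29/7 s

v changes sign on 2–8 s (from -5 to 9); the graph is linear there, so v = 0 at t = 2 + (5)·(8 − 2)/(9 − -5) = 29/7 s.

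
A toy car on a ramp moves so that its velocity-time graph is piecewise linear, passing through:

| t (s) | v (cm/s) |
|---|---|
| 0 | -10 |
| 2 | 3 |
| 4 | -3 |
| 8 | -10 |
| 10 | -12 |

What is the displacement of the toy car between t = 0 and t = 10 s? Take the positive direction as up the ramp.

Displacement is the signed area under the v-t curve.
0–2 s: ½(-10 + 3)(2) = -7 cm
2–4 s: ½(3 + -3)(2) = 0 cm
4–8 s: ½(-3 + -10)(4) = -26 cm
8–10 s: ½(-10 + -12)(2) = -22 cm
Net displacement = -55 cm

-55 cm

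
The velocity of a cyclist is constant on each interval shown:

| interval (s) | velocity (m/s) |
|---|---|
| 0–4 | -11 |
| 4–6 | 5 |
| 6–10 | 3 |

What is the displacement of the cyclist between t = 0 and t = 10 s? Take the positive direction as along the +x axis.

Net displacement equals the area under the velocity-time graph (areas below the axis count negative).
0–4 s: -11 × 4 = -44 m
4–6 s: 5 × 2 = 10 m
6–10 s: 3 × 4 = 12 m
Net displacement = -22 m

-22 m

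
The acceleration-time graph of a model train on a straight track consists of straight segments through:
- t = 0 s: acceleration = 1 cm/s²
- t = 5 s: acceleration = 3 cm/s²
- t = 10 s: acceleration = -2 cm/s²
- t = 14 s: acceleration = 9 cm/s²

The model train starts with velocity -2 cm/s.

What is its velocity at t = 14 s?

24.5 cm/s

Δv equals the area under the a-t graph; then v = v₀ + Δv.
0–5 s: ½(1 + 3)(5) = 10 cm/s
5–10 s: ½(3 + -2)(5) = 2.5 cm/s
10–14 s: ½(-2 + 9)(4) = 14 cm/s
Δv = 26.5 cm/s, so v(14) = -2 + (26.5) = 24.5 cm/s.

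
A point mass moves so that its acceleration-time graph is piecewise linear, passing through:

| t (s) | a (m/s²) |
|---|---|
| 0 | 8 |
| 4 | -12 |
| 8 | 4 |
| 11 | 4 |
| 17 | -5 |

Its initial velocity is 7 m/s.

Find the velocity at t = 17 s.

-8 m/s

Δv equals the area under the a-t graph; then v = v₀ + Δv.
0–4 s: ½(8 + -12)(4) = -8 m/s
4–8 s: ½(-12 + 4)(4) = -16 m/s
8–11 s: 4 × 3 = 12 m/s
11–17 s: ½(4 + -5)(6) = -3 m/s
Δv = -15 m/s, so v(17) = 7 + (-15) = -8 m/s.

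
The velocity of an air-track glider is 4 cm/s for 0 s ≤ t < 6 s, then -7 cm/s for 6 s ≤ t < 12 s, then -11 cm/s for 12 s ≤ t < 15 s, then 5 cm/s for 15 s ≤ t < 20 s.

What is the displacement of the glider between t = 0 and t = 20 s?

-26 cm

Displacement is the signed area under the v-t curve.
0–6 s: 4 × 6 = 24 cm
6–12 s: -7 × 6 = -42 cm
12–15 s: -11 × 3 = -33 cm
15–20 s: 5 × 5 = 25 cm
Net displacement = -26 cm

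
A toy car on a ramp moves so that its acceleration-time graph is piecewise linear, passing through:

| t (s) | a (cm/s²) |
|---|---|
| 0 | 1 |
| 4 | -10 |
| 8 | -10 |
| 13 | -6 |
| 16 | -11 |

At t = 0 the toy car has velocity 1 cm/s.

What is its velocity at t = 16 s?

Δv equals the area under the a-t graph; then v = v₀ + Δv.
0–4 s: ½(1 + -10)(4) = -18 cm/s
4–8 s: -10 × 4 = -40 cm/s
8–13 s: ½(-10 + -6)(5) = -40 cm/s
13–16 s: ½(-6 + -11)(3) = -25.5 cm/s
Δv = -123.5 cm/s, so v(16) = 1 + (-123.5) = -122.5 cm/s.

-122.5 cm/s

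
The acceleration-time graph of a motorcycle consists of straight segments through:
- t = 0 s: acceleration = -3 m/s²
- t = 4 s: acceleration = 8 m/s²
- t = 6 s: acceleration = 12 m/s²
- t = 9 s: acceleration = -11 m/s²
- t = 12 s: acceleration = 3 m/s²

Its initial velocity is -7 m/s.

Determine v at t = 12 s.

12.5 m/s

Δv equals the area under the a-t graph; then v = v₀ + Δv.
0–4 s: ½(-3 + 8)(4) = 10 m/s
4–6 s: ½(8 + 12)(2) = 20 m/s
6–9 s: ½(12 + -11)(3) = 1.5 m/s
9–12 s: ½(-11 + 3)(3) = -12 m/s
Δv = 19.5 m/s, so v(12) = -7 + (19.5) = 12.5 m/s.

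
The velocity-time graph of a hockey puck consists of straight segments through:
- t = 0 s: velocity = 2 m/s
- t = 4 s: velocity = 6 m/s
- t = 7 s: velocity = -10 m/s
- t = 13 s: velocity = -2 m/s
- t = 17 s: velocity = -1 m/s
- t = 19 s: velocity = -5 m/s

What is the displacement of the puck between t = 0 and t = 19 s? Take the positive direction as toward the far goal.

-38 m

Displacement is the signed area under the v-t curve.
0–4 s: ½(2 + 6)(4) = 16 m
4–7 s: ½(6 + -10)(3) = -6 m
7–13 s: ½(-10 + -2)(6) = -36 m
13–17 s: ½(-2 + -1)(4) = -6 m
17–19 s: ½(-1 + -5)(2) = -6 m
Net displacement = -38 m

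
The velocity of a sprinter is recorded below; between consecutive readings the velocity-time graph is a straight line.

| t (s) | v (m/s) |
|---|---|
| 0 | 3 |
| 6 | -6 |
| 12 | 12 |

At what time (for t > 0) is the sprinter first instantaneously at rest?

t = 2 s

v changes sign on 0–6 s (from 3 to -6); the graph is linear there, so v = 0 at t = 0 + (-3)·(6 − 0)/(-6 − 3) = 2 s.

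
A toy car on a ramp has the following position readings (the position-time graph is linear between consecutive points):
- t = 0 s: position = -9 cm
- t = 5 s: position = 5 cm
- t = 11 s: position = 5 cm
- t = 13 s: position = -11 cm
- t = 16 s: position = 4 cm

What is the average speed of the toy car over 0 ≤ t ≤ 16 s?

Average speed = (total path length)/(elapsed time); on a piecewise-linear x-t graph the path length is Σ|Δx|.
0–5 s: |Δx| = |5 − -9| = 14 cm
5–11 s: |Δx| = |5 − 5| = 0 cm
11–13 s: |Δx| = |-11 − 5| = 16 cm
13–16 s: |Δx| = |4 − -11| = 15 cm
Total path = 45 cm; average speed = 45/16 = 2.8125 cm/s.

2.8125 cm/s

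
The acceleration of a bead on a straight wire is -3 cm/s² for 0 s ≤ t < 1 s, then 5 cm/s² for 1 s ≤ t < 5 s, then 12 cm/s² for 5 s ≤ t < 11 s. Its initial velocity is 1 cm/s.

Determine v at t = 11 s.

Δv equals the area under the a-t graph; then v = v₀ + Δv.
0–1 s: -3 × 1 = -3 cm/s
1–5 s: 5 × 4 = 20 cm/s
5–11 s: 12 × 6 = 72 cm/s
Δv = 89 cm/s, so v(11) = 1 + (89) = 90 cm/s.

90 cm/s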